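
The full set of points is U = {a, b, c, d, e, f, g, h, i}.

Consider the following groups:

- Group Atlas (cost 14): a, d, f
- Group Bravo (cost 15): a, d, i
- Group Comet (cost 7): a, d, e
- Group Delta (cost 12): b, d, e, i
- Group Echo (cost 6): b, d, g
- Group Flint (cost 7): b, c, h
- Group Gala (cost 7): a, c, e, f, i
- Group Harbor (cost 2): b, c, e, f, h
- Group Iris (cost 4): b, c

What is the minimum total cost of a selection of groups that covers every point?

15

Echo, Gala, Harbor together cover every point (Echo ∪ Gala ∪ Harbor = {a, b, c, d, e, f, g, h, i}); total cost 6 + 7 + 2 = 15.
No covering selection has total cost below 15.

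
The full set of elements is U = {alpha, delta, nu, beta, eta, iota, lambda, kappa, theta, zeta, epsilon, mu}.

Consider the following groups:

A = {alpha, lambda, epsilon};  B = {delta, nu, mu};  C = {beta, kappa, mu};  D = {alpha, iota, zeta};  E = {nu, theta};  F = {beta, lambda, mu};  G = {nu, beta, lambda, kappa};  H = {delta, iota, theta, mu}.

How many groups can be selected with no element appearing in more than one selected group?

3

C, D, E are pairwise disjoint (C={beta,kappa,mu}; D={alpha,iota,zeta}; E={nu,theta}).
Every remaining group overlaps one of these, and no 4 of the listed groups are pairwise disjoint, so 3 is the maximum.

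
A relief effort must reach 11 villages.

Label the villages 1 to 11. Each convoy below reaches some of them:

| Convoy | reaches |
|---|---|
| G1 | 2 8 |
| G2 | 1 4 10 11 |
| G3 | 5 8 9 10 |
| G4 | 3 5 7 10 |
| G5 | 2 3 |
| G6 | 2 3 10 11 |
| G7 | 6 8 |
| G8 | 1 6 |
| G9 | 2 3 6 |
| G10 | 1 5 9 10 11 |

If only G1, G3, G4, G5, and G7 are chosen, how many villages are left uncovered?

Union of G1, G3, G4, G5, G7 = {2, 3, 5, 6, 7, 8, 9, 10}.
Not covered: 1, 4, 11 — 3 villages.

3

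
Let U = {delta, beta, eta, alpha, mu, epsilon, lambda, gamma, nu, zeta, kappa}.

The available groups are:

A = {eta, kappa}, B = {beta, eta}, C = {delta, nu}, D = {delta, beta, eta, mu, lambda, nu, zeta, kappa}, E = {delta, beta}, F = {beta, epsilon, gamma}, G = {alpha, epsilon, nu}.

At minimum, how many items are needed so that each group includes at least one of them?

Take H = {beta, nu, kappa}. Each listed group contains at least one of these, so H is a hitting set of size 3.
The groups A, C, F are pairwise disjoint, so any hitting set needs a separate item for each — at least 3. Hence 3 is optimal.

3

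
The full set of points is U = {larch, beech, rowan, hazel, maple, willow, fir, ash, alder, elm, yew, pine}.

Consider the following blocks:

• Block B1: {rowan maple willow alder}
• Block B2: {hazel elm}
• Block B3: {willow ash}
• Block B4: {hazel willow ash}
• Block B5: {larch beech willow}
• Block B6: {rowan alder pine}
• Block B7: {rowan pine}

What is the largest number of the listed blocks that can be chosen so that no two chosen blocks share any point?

3

B2, B5, B7 are pairwise disjoint (B2={hazel,elm}; B5={larch,beech,willow}; B7={rowan,pine}).
Every remaining block overlaps one of these, and no 4 of the listed blocks are pairwise disjoint, so 3 is the maximum.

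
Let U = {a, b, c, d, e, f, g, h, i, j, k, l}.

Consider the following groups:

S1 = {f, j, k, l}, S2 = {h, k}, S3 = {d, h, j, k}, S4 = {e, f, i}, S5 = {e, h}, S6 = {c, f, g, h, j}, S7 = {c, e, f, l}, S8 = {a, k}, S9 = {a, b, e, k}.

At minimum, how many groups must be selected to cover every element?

Take {S3, S4, S6, S7, S9}. Their union is {a, b, c, d, e, f, g, h, i, j, k, l}, which is all 12 elements.
No 4 of the 9 groups cover everything (all 126 combinations miss at least one element), so 5 is optimal.

5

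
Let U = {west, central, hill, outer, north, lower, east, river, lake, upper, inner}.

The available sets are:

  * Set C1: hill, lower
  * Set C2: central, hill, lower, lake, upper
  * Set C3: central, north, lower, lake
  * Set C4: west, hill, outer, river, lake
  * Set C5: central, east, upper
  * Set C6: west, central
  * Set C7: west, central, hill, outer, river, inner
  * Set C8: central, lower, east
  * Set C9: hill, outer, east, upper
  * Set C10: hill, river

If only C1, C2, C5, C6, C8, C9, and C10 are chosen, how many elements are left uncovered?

2

Union of C1, C2, C5, C6, C8, C9, C10 = {west, central, hill, outer, lower, east, river, lake, upper}.
Not covered: north, inner — 2 elements.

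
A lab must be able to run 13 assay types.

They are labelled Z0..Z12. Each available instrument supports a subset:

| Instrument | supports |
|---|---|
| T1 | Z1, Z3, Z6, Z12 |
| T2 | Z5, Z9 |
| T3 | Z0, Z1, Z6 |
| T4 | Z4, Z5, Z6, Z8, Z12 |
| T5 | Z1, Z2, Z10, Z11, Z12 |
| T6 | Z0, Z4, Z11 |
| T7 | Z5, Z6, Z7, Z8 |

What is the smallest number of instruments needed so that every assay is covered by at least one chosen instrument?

5

Take {T1, T2, T5, T6, T7}. Their union is {Z0, Z1, Z2, Z3, Z4, Z5, Z6, Z7, Z8, Z9, Z10, Z11, Z12}, which is all 13 assays.
No 4 of the 7 instruments cover everything (all 35 combinations miss at least one assay), so 5 is optimal.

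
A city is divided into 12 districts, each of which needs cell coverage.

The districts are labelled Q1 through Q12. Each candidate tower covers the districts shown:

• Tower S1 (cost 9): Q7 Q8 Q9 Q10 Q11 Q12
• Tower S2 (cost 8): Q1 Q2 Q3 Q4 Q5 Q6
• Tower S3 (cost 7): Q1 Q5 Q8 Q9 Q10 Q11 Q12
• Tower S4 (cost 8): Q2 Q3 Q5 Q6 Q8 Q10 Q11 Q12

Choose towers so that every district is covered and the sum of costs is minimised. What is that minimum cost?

S1, S2 together cover every district (S1 ∪ S2 = {Q1, Q2, Q3, Q4, Q5, Q6, Q7, Q8, Q9, Q10, Q11, Q12}); total cost 9 + 8 = 17.
The greedy pick S3, S2, S1 costs 24; no covering selection beats 17.

17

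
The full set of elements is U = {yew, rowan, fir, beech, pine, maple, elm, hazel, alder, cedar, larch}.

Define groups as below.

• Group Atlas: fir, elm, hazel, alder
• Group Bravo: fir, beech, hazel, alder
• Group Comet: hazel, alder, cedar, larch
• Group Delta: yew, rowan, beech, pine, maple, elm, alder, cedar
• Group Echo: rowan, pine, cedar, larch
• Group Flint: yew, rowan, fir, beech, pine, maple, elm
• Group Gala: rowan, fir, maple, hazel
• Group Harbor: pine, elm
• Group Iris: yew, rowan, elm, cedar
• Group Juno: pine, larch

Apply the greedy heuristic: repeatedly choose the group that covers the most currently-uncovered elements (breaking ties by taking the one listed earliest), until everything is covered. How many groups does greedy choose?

3

Greedy: pick Delta (covers 8 new) → pick Atlas (covers 2 new) → pick Comet (covers 1 new). Total picks: 3.
(The true minimum cover uses only 2 groups, so greedy is not optimal here.)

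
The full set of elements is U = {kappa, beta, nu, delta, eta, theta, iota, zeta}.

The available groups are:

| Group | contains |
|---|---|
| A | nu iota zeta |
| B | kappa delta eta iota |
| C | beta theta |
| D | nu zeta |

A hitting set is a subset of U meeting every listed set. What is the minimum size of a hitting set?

3

The 3 elements {delta, theta, zeta} hit every group.
The groups B, C, D are pairwise disjoint, so any hitting set needs a separate element for each — at least 3. Hence 3 is optimal.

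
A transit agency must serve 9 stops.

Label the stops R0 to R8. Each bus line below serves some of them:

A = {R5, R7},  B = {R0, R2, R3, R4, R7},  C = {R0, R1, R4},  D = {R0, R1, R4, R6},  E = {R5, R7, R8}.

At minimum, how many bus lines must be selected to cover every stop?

B and D and E together: B ∪ D ∪ E = {R0, R1, R2, R3, R4, R5, R6, R7, R8} — every stop is covered.
Only B contains R2, so B is forced; the remaining 4 stops need at least 2 more bus lines (each remaining bus line adds at most 2) — so at least 3 bus lines are needed, and 3 is optimal.

3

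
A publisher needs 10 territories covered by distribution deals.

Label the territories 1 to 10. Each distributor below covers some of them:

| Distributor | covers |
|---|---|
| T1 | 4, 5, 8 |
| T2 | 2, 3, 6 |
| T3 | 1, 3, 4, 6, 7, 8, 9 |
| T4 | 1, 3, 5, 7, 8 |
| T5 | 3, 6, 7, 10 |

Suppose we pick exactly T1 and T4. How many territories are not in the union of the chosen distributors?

Union of T1, T4 = {1, 3, 4, 5, 7, 8}.
Not covered: 2, 6, 9, 10 — 4 territories.

4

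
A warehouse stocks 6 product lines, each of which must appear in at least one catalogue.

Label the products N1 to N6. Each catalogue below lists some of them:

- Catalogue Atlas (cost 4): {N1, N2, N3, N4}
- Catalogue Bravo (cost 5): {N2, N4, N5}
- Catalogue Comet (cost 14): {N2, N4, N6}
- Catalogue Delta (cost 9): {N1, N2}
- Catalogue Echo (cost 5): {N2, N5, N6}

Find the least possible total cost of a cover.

Atlas, Echo together cover every product (Atlas ∪ Echo = {N1, N2, N3, N4, N5, N6}); total cost 4 + 5 = 9.
No covering selection has total cost below 9.

9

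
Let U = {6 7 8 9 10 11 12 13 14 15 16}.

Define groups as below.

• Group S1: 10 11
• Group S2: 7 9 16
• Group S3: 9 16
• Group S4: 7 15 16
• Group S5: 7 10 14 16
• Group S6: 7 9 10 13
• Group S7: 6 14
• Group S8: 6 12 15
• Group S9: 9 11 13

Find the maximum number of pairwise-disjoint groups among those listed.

S1, S3, S8 are pairwise disjoint (S1={10,11}; S3={9,16}; S8={6,12,15}).
Every remaining group overlaps one of these, and no 4 of the listed groups are pairwise disjoint, so 3 is the maximum.

3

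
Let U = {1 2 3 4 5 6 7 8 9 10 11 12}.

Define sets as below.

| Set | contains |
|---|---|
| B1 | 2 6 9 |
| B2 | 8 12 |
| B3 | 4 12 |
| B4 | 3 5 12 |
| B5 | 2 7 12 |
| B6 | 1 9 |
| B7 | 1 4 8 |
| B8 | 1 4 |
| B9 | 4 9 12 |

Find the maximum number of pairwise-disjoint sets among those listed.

3

B1, B4, B8 are pairwise disjoint (B1={2,6,9}; B4={3,5,12}; B8={1,4}).
Every remaining set overlaps one of these, and no 4 of the listed sets are pairwise disjoint, so 3 is the maximum.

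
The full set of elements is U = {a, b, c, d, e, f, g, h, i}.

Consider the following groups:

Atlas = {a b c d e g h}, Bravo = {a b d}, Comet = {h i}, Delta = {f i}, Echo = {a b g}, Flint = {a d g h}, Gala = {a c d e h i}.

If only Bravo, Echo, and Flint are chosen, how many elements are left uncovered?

Union of Bravo, Echo, Flint = {a, b, d, g, h}.
Not covered: c, e, f, i — 4 elements.

4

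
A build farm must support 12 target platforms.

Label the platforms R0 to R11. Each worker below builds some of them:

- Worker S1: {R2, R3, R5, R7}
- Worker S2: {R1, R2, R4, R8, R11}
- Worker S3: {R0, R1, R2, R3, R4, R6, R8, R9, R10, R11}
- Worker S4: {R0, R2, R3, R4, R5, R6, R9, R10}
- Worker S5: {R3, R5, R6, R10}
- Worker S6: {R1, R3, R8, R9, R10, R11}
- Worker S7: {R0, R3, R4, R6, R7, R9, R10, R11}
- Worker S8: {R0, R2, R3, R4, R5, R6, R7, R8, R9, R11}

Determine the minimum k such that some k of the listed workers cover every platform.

Take {S1, S3}. Their union is {R0, R1, R2, R3, R4, R5, R6, R7, R8, R9, R10, R11}, which is all 12 platforms.
No single worker has all 12 platforms (the largest, S3, has 10), so 2 is optimal.

2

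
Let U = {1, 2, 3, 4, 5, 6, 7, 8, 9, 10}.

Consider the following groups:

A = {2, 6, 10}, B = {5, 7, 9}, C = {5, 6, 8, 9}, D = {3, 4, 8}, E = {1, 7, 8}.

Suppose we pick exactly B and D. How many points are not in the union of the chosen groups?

4

Union of B, D = {3, 4, 5, 7, 8, 9}.
Not covered: 1, 2, 6, 10 — 4 points.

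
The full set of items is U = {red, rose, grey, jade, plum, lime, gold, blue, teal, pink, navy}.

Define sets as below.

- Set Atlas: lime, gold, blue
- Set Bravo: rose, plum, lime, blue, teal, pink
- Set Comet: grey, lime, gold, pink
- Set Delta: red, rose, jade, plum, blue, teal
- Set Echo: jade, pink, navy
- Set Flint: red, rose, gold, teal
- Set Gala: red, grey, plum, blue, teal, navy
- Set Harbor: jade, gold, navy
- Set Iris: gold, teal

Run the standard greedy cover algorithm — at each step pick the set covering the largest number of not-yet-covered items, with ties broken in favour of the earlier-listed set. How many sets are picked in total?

Greedy: pick Bravo (covers 6 new) → pick Gala (covers 3 new) → pick Harbor (covers 2 new). Total picks: 3.

3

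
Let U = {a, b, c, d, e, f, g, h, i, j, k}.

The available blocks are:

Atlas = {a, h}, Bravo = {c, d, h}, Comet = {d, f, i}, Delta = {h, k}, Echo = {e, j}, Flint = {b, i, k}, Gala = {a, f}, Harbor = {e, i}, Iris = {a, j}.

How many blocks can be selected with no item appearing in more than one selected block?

4

Bravo, Echo, Flint, Gala are pairwise disjoint (Bravo={c,d,h}; Echo={e,j}; Flint={b,i,k}; Gala={a,f}).
Every remaining block overlaps one of these, and no 5 of the listed blocks are pairwise disjoint, so 4 is the maximum.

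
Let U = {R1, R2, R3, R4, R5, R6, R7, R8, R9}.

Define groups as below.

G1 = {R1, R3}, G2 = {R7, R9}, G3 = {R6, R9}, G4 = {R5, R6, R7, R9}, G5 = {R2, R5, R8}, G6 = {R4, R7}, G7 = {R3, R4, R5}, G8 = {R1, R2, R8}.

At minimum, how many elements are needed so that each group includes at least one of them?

4

The 4 elements {R1, R4, R8, R9} hit every group.
The groups G1, G3, G5, G6 are pairwise disjoint, so any hitting set needs a separate element for each — at least 4. Hence 4 is optimal.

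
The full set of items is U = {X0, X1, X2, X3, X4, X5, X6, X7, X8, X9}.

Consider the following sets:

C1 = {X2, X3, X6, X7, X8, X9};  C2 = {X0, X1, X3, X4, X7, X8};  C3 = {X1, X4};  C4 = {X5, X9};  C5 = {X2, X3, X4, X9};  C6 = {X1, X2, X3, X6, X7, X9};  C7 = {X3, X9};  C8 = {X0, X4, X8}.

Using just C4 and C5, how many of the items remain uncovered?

5

Union of C4, C5 = {X2, X3, X4, X5, X9}.
Not covered: X0, X1, X6, X7, X8 — 5 items.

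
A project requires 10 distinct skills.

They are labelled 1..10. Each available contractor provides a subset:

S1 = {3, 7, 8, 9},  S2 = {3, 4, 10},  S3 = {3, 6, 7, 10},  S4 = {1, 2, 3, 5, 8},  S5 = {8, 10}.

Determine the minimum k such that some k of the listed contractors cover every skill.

4

S1 and S2 and S3 and S4 together: S1 ∪ S2 ∪ S3 ∪ S4 = {1, 2, 3, 4, 5, 6, 7, 8, 9, 10} — every skill is covered.
No 3 of the 5 contractors cover everything (all 10 combinations miss at least one skill), so 4 is optimal.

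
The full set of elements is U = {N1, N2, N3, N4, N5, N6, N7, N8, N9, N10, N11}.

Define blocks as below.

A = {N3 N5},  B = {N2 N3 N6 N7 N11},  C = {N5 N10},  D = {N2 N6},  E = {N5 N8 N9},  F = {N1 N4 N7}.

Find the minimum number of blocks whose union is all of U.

B, C, E, and F cover everything between them: the union {N1, N2, N3, N4, N5, N6, N7, N8, N9, N10, N11} is all of U.
No 3 of the 6 blocks cover everything (all 20 combinations miss at least one element), so 4 is optimal.

4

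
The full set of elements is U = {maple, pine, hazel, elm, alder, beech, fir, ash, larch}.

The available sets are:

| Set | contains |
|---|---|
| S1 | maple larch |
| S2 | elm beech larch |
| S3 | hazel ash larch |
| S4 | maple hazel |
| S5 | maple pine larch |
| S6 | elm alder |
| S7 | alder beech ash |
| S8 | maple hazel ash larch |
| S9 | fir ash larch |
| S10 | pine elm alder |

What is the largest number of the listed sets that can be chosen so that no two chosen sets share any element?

S4, S9, S10 are pairwise disjoint (S4={maple,hazel}; S9={fir,ash,larch}; S10={pine,elm,alder}).
Every remaining set overlaps one of these, and no 4 of the listed sets are pairwise disjoint, so 3 is the maximum.

3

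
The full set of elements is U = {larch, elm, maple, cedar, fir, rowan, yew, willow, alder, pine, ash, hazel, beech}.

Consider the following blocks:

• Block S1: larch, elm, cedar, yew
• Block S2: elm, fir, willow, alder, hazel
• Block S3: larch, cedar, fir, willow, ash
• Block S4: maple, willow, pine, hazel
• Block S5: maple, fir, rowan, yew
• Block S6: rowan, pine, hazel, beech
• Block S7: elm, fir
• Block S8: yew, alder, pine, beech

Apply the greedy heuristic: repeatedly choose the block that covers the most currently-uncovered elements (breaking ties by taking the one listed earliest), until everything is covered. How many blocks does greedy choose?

Greedy: pick S2 (covers 5 new) → pick S1 (covers 3 new) → pick S6 (covers 3 new) → pick S3 (covers 1 new) → pick S4 (covers 1 new). Total picks: 5.
(The true minimum cover uses only 4 blocks, so greedy is not optimal here.)

5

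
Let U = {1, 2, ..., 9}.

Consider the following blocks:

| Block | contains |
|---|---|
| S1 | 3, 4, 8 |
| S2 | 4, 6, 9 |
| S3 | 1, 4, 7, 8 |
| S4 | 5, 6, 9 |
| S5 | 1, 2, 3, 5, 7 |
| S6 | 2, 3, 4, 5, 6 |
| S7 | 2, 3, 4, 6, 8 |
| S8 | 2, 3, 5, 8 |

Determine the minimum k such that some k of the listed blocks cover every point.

Take {S3, S4, S6}. Their union is {1, 2, 3, 4, 5, 6, 7, 8, 9}, which is all 9 points.
No 2 of the 8 blocks cover everything (all 28 combinations miss at least one point), so 3 is optimal.

3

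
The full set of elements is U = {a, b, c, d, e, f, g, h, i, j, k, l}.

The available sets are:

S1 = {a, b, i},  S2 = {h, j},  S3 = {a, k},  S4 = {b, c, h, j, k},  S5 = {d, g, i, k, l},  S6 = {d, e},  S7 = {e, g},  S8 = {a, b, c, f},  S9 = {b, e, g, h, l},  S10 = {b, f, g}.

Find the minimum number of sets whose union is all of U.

4

S4 and S5 and S6 and S8 together: S4 ∪ S5 ∪ S6 ∪ S8 = {a, b, c, d, e, f, g, h, i, j, k, l} — every element is covered.
No 3 of the 10 sets cover everything (all 120 combinations miss at least one element), so 4 is optimal.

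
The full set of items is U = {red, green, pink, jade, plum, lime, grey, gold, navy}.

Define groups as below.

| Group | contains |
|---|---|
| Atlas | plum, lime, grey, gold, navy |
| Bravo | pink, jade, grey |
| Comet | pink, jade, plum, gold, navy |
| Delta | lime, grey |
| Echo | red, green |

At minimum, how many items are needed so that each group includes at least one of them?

3

The 3 items {green, jade, lime} hit every group.
The groups Comet, Delta, Echo are pairwise disjoint, so any hitting set needs a separate item for each — at least 3. Hence 3 is optimal.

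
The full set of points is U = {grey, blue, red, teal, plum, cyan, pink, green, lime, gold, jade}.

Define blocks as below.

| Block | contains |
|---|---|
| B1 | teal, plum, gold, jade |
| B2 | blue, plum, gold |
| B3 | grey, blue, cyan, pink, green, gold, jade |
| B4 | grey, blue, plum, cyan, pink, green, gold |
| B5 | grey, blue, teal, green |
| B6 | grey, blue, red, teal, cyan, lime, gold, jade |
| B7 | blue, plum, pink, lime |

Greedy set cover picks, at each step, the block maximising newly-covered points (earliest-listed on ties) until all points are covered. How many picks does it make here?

2

Greedy: pick B6 (covers 8 new) → pick B4 (covers 3 new). Total picks: 2.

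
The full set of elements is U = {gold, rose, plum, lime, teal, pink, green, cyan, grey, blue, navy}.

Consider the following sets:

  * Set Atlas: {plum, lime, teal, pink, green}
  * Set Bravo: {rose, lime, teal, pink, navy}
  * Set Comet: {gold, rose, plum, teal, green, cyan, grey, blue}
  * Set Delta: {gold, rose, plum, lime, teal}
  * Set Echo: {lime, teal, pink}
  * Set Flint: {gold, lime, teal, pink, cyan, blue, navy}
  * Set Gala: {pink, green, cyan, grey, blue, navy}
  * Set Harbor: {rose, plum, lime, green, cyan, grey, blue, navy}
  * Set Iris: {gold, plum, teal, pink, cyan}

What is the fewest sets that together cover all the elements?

Delta and Gala cover everything between them: the union {gold, rose, plum, lime, teal, pink, green, cyan, grey, blue, navy} is all of U.
No single set has all 11 elements (the largest, Comet, has 8), so 2 is optimal.

2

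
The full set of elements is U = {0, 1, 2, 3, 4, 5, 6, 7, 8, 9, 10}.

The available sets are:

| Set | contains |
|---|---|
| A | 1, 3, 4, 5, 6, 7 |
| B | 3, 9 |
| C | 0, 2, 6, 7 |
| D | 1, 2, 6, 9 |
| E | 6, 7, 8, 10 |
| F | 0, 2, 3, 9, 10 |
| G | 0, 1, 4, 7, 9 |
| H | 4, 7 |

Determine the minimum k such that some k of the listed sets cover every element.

Take {A, E, F}. Their union is {0, 1, 2, 3, 4, 5, 6, 7, 8, 9, 10}, which is all 11 elements.
Only A contains 5, so A is forced; the remaining 5 elements need at least 2 more sets (each remaining set adds at most 4) — so at least 3 sets are needed, and 3 is optimal.

3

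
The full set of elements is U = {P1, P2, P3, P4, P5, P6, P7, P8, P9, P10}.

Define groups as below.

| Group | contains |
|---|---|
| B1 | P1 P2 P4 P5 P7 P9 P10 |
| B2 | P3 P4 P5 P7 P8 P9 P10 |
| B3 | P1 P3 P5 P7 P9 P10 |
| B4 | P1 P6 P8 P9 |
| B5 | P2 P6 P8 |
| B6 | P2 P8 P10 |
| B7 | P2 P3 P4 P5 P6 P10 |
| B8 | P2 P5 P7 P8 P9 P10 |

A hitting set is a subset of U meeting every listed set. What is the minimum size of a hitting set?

2

Take H = {P2, P9}. Each listed group contains at least one of these, so H is a hitting set of size 2.
The groups B3, B5 are pairwise disjoint, so any hitting set needs a separate element for each — at least 2. Hence 2 is optimal.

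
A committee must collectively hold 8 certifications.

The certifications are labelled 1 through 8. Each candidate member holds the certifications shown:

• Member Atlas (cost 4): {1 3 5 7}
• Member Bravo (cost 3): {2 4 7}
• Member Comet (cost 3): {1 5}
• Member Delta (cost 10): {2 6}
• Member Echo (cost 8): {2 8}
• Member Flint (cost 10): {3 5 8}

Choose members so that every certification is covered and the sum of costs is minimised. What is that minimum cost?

25

Atlas, Bravo, Delta, Echo together cover every certification (Atlas ∪ Bravo ∪ Delta ∪ Echo = {1, 2, 3, 4, 5, 6, 7, 8}); total cost 4 + 3 + 10 + 8 = 25.
No covering selection has total cost below 25.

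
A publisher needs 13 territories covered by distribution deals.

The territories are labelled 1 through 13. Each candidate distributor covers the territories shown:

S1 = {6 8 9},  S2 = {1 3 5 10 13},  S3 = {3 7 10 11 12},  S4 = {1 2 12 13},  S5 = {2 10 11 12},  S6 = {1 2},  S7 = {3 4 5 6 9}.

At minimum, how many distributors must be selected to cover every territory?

4

S1 and S3 and S4 and S7 together: S1 ∪ S3 ∪ S4 ∪ S7 = {1, 2, 3, 4, 5, 6, 7, 8, 9, 10, 11, 12, 13} — every territory is covered.
No 3 of the 7 distributors cover everything (all 35 combinations miss at least one territory), so 4 is optimal.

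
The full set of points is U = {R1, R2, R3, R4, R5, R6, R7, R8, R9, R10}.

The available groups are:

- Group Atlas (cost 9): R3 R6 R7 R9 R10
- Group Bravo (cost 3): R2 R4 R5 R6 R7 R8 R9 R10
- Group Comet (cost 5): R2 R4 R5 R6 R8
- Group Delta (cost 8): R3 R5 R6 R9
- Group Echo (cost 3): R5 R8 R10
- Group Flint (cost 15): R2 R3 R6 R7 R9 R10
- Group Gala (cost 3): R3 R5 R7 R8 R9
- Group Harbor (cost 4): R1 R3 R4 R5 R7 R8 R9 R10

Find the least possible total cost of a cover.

7

Bravo, Harbor together cover every point (Bravo ∪ Harbor = {R1, R2, R3, R4, R5, R6, R7, R8, R9, R10}); total cost 3 + 4 = 7.
No covering selection has total cost below 7.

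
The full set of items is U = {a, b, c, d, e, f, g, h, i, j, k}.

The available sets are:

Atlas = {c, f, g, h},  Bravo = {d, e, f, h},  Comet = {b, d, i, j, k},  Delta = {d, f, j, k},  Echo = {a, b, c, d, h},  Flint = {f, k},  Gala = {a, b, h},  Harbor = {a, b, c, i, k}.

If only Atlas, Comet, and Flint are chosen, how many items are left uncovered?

2

Union of Atlas, Comet, Flint = {b, c, d, f, g, h, i, j, k}.
Not covered: a, e — 2 items.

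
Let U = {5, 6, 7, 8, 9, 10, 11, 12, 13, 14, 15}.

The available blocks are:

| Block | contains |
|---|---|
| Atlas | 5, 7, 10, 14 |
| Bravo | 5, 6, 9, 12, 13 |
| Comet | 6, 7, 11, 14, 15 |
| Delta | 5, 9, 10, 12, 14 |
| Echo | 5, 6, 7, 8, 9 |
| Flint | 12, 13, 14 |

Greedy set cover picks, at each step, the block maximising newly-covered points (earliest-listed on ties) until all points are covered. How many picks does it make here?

Greedy: pick Bravo (covers 5 new) → pick Comet (covers 4 new) → pick Atlas (covers 1 new) → pick Echo (covers 1 new). Total picks: 4.

4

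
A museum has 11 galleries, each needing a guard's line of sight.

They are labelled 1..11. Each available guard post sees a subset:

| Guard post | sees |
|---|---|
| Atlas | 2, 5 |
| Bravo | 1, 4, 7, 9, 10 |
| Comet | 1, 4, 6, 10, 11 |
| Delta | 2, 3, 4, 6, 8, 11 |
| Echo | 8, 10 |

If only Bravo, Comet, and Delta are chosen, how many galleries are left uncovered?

Union of Bravo, Comet, Delta = {1, 2, 3, 4, 6, 7, 8, 9, 10, 11}.
Not covered: 5 — 1 gallery.

1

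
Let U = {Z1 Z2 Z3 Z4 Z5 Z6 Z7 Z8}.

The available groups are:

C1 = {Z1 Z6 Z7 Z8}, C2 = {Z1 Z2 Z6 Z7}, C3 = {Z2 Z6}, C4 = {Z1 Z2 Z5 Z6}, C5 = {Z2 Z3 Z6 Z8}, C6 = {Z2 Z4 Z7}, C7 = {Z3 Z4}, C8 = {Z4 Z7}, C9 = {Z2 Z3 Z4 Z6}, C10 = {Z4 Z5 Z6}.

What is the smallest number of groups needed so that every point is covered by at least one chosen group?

3

C4, C5, and C6 cover everything between them: the union {Z1, Z2, Z3, Z4, Z5, Z6, Z7, Z8} is all of U.
No 2 of the 10 groups cover everything (all 45 combinations miss at least one point), so 3 is optimal.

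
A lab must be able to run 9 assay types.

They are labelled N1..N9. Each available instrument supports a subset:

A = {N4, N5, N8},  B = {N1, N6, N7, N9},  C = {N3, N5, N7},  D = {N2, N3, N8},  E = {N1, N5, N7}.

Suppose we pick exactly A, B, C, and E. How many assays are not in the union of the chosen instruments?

Union of A, B, C, E = {N1, N3, N4, N5, N6, N7, N8, N9}.
Not covered: N2 — 1 assay.

1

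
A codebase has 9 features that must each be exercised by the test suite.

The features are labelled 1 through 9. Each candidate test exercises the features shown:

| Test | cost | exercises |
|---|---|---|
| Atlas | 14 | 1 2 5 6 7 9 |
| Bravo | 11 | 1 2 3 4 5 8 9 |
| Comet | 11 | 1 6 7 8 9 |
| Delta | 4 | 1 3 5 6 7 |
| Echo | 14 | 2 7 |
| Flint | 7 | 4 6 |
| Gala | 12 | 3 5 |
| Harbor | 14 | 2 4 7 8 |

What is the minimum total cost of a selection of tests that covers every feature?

Bravo, Delta together cover every feature (Bravo ∪ Delta = {1, 2, 3, 4, 5, 6, 7, 8, 9}); total cost 11 + 4 = 15.
No covering selection has total cost below 15.

15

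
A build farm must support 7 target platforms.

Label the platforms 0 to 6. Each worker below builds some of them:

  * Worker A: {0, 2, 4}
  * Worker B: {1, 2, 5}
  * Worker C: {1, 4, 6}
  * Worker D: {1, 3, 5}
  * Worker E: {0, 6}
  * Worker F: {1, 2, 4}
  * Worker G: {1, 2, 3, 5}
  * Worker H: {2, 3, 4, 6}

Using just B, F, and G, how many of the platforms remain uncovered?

2

Union of B, F, G = {1, 2, 3, 4, 5}.
Not covered: 0, 6 — 2 platforms.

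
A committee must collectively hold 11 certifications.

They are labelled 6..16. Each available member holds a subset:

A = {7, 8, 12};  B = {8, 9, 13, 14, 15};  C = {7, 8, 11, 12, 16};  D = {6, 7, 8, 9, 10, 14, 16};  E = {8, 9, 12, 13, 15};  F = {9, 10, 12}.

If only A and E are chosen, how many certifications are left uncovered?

5

Union of A, E = {7, 8, 9, 12, 13, 15}.
Not covered: 6, 10, 11, 14, 16 — 5 certifications.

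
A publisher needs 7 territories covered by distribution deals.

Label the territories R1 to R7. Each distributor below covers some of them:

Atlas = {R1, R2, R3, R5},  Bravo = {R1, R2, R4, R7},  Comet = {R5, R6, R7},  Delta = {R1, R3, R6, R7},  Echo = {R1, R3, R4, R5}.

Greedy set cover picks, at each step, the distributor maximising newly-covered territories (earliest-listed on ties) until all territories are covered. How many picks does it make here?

3

Greedy: pick Atlas (covers 4 new) → pick Bravo (covers 2 new) → pick Comet (covers 1 new). Total picks: 3.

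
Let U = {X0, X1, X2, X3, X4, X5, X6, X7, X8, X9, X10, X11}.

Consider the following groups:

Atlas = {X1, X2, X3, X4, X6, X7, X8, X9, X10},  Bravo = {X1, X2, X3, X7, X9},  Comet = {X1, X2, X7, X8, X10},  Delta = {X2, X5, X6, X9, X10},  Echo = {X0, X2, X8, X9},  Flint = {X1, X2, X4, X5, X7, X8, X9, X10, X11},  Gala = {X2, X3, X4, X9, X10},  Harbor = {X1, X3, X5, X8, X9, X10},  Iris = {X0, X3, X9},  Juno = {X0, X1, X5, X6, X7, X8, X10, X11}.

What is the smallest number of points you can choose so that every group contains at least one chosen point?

Take H = {X1, X9}. Each listed group contains at least one of these, so H is a hitting set of size 2.
The groups Comet, Iris are pairwise disjoint, so any hitting set needs a separate point for each — at least 2. Hence 2 is optimal.

2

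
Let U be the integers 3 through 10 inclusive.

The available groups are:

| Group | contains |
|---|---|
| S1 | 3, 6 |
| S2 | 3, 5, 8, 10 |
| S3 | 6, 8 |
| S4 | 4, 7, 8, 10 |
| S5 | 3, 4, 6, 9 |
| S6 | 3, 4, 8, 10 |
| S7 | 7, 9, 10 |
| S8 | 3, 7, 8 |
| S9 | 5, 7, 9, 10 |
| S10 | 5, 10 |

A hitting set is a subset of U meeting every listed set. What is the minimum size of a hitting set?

The 3 items {3, 6, 10} hit every group.
No choice of 2 items meets every group, so 3 is the minimum.

3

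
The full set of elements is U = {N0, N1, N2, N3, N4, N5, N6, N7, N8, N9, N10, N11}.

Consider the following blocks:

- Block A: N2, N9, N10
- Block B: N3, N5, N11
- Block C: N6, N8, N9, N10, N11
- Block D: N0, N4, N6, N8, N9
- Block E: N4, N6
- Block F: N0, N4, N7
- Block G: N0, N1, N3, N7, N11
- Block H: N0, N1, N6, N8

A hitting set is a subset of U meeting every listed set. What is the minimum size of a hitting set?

4

T = {N0, N4, N9, N11} meets every block (each contains at least one member of T), and |T| = 4.
No choice of 3 elements meets every block, so 4 is the minimum.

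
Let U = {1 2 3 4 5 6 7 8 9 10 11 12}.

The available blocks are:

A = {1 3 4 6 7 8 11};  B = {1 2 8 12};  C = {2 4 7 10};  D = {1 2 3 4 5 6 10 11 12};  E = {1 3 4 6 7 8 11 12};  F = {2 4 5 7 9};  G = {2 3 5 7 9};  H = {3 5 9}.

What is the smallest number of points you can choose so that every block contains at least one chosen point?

2

The 2 points {2, 3} hit every block.
The blocks C, H are pairwise disjoint, so any hitting set needs a separate point for each — at least 2. Hence 2 is optimal.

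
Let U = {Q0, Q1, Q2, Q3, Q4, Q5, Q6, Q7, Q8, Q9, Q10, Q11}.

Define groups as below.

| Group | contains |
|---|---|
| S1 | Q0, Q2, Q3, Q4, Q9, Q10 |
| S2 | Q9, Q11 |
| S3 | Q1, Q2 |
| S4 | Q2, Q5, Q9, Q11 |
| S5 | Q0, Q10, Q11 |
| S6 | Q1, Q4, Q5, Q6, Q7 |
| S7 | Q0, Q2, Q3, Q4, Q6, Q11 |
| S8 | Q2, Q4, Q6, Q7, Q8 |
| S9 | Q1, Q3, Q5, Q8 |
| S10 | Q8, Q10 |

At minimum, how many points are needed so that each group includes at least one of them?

The 4 points {Q1, Q3, Q8, Q11} hit every group.
No choice of 3 points meets every group, so 4 is the minimum.

4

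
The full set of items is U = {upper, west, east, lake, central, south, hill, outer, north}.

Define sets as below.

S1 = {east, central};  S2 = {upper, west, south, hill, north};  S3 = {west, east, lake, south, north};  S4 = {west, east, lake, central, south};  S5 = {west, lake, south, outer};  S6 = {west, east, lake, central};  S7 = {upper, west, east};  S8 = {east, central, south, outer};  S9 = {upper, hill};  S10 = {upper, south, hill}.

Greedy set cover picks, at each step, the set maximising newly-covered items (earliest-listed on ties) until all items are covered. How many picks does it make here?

3

Greedy: pick S2 (covers 5 new) → pick S4 (covers 3 new) → pick S5 (covers 1 new). Total picks: 3.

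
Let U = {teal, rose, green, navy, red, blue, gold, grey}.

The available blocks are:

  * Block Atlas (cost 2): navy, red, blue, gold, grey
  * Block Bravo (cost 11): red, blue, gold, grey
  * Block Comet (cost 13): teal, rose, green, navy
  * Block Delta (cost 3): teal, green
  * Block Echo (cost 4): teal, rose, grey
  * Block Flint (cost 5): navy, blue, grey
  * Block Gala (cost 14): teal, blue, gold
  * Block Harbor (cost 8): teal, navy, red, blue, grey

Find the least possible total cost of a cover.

9

Atlas, Delta, Echo together cover every element (Atlas ∪ Delta ∪ Echo = {teal, rose, green, navy, red, blue, gold, grey}); total cost 2 + 3 + 4 = 9.
No covering selection has total cost below 9.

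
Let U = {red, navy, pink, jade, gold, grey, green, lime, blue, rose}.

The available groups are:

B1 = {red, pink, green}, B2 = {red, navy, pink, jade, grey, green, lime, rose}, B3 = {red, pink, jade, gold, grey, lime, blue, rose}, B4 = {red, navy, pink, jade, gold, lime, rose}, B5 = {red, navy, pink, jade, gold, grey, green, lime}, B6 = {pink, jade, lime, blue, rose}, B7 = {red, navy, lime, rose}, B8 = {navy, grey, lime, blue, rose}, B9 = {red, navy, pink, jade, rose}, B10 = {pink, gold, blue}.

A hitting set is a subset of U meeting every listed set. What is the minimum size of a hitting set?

The 2 points {navy, pink} hit every group.
The groups B7, B10 are pairwise disjoint, so any hitting set needs a separate point for each — at least 2. Hence 2 is optimal.

2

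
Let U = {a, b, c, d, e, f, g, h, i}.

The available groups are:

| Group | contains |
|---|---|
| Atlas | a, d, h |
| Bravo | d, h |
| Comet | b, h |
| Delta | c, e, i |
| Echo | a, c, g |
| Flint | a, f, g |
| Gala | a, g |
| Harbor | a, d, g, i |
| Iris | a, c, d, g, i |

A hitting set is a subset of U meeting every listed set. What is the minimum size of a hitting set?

Take T = {e, g, h}. Each listed group contains at least one of these, so T is a hitting set of size 3.
The groups Bravo, Delta, Gala are pairwise disjoint, so any hitting set needs a separate element for each — at least 3. Hence 3 is optimal.

3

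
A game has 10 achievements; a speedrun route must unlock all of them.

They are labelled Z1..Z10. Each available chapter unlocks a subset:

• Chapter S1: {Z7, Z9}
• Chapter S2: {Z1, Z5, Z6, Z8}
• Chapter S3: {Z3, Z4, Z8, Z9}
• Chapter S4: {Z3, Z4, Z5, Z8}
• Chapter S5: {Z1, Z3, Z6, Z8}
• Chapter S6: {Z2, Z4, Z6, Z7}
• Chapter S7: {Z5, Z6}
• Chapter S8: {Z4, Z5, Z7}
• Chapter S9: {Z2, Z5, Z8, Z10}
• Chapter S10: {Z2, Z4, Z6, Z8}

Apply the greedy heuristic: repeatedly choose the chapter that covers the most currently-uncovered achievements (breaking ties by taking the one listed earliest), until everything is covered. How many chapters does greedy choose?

Greedy: pick S2 (covers 4 new) → pick S3 (covers 3 new) → pick S6 (covers 2 new) → pick S9 (covers 1 new). Total picks: 4.

4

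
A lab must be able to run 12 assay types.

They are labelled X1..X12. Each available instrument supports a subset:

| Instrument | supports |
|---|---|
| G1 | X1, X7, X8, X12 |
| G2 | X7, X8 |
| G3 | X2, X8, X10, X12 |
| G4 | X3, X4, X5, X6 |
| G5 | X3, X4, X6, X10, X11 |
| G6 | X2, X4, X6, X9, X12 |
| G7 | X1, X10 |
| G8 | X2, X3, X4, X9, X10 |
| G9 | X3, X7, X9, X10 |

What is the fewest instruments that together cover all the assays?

4

Take {G1, G4, G5, G8}. Their union is {X1, X2, X3, X4, X5, X6, X7, X8, X9, X10, X11, X12}, which is all 12 assays.
No 3 of the 9 instruments cover everything (all 84 combinations miss at least one assay), so 4 is optimal.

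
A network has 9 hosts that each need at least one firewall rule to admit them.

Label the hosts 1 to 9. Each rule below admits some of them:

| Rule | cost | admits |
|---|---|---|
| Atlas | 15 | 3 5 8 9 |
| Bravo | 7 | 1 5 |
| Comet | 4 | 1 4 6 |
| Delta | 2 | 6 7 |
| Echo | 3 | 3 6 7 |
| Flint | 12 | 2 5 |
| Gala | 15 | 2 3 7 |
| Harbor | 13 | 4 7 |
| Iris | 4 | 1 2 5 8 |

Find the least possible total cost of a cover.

Atlas, Comet, Delta, Iris together cover every host (Atlas ∪ Comet ∪ Delta ∪ Iris = {1, 2, 3, 4, 5, 6, 7, 8, 9}); total cost 15 + 4 + 2 + 4 = 25.
The greedy pick Delta, Iris, Echo, Comet, Atlas costs 28; no covering selection beats 25.

25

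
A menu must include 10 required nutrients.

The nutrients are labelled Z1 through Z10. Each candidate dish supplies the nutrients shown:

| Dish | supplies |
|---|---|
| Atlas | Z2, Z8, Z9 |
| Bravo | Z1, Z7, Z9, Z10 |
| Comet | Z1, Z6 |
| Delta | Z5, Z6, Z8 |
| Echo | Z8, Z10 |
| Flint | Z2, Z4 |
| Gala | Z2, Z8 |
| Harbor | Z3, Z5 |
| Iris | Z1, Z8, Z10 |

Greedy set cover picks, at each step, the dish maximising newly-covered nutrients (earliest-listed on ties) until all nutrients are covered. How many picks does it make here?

Greedy: pick Bravo (covers 4 new) → pick Delta (covers 3 new) → pick Flint (covers 2 new) → pick Harbor (covers 1 new). Total picks: 4.

4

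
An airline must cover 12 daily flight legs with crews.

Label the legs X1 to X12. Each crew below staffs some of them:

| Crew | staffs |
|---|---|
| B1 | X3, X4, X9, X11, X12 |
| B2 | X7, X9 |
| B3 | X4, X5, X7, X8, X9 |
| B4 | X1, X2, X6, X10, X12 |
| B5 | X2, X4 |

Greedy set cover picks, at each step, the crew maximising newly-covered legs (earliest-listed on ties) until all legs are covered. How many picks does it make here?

3

Greedy: pick B1 (covers 5 new) → pick B4 (covers 4 new) → pick B3 (covers 3 new). Total picks: 3.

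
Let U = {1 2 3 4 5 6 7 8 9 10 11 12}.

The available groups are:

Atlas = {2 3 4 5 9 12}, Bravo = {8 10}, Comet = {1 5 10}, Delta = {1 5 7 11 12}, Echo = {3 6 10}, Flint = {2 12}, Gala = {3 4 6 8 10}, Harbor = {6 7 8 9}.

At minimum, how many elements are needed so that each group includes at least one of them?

The 3 elements {2, 7, 10} hit every group.
The groups Comet, Flint, Harbor are pairwise disjoint, so any hitting set needs a separate element for each — at least 3. Hence 3 is optimal.

3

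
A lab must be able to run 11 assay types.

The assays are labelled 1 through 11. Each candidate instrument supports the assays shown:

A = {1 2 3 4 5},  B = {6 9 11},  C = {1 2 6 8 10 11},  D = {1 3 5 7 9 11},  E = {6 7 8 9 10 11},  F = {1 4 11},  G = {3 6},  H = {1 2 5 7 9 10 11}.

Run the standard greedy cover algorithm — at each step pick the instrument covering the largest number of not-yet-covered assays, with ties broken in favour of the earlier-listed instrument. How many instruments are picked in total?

Greedy: pick H (covers 7 new) → pick A (covers 2 new) → pick C (covers 2 new). Total picks: 3.
(The true minimum cover uses only 2 instruments, so greedy is not optimal here.)

3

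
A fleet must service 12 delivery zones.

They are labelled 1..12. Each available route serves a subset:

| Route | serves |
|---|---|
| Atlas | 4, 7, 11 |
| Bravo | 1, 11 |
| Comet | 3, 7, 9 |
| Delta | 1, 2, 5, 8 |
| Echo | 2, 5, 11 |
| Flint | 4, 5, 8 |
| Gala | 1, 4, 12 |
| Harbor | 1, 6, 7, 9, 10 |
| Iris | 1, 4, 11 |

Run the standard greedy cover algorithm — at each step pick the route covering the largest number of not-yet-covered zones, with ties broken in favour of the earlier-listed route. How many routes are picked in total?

5

Greedy: pick Harbor (covers 5 new) → pick Delta (covers 3 new) → pick Atlas (covers 2 new) → pick Comet (covers 1 new) → pick Gala (covers 1 new). Total picks: 5.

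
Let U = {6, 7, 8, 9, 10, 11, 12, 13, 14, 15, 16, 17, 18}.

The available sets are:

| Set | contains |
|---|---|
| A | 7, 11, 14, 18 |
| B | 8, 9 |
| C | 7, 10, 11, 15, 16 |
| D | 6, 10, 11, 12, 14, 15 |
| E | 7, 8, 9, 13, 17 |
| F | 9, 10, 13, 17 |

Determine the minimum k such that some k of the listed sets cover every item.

4

A and C and D and E together: A ∪ C ∪ D ∪ E = {6, 7, 8, 9, 10, 11, 12, 13, 14, 15, 16, 17, 18} — every item is covered.
Only A contains 18, so A is forced; the remaining 9 items need at least 3 more sets (each remaining set adds at most 4) — so at least 4 sets are needed, and 4 is optimal.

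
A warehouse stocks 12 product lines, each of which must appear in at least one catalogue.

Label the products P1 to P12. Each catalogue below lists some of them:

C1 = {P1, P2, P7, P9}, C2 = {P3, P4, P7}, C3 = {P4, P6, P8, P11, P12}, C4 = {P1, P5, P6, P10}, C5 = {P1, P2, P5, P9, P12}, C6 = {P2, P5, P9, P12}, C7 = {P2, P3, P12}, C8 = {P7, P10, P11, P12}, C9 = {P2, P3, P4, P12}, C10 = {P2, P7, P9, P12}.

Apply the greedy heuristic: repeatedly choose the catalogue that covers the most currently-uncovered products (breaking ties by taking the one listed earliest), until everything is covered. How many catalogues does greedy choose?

Greedy: pick C3 (covers 5 new) → pick C1 (covers 4 new) → pick C4 (covers 2 new) → pick C2 (covers 1 new). Total picks: 4.

4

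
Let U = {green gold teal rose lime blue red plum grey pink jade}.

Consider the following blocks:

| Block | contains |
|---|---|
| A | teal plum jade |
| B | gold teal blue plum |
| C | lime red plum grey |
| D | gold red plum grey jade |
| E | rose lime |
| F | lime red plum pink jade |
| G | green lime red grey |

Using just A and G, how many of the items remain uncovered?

Union of A, G = {green, teal, lime, red, plum, grey, jade}.
Not covered: gold, rose, blue, pink — 4 items.

4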